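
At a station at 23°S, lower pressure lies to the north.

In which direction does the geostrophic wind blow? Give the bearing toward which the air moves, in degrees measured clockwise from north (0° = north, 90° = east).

270°

The pressure-gradient force points toward the north (bearing 000°).
Geostrophic balance: in the Southern Hemisphere the Coriolis force deflects motion to the left, so the geostrophic wind blows 90° to the left of the pressure-gradient force (low pressure on the right).
Rotating 000° by 90° counterclockwise gives 270° — the wind blows toward the west.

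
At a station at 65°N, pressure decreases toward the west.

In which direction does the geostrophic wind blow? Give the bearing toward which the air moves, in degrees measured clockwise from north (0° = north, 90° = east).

The pressure-gradient force points toward the west (bearing 270°).
Geostrophic balance: in the Northern Hemisphere the Coriolis force deflects motion to the right, so the geostrophic wind blows 90° to the right of the pressure-gradient force (low pressure on the left).
Rotating 270° by 90° clockwise gives 000° — the wind blows toward the north.

000°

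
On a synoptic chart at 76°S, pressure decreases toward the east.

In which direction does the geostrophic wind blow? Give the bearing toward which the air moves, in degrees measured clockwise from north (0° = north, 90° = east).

The pressure-gradient force points toward the east (bearing 090°).
Geostrophic balance: in the Southern Hemisphere the Coriolis force deflects motion to the left, so the geostrophic wind blows 90° to the left of the pressure-gradient force (low pressure on the right).
Rotating 090° by 90° counterclockwise gives 000° — the wind blows toward the north.

000°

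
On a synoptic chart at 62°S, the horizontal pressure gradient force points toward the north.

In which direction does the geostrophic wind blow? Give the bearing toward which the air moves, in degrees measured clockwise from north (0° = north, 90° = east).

The pressure-gradient force points toward the north (bearing 000°).
Geostrophic balance: in the Southern Hemisphere the Coriolis force deflects motion to the left, so the geostrophic wind blows 90° to the left of the pressure-gradient force (low pressure on the right).
Rotating 000° by 90° counterclockwise gives 270° — the wind blows toward the west.

270°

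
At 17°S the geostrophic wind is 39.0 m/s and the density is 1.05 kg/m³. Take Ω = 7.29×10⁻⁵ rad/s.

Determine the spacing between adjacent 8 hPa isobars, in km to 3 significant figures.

458 km

Coriolis parameter at 17°S:
f = 2Ω sin φ = 2 × 7.29×10⁻⁵ × sin 17° = 4.26×10⁻⁵ s⁻¹
Geostrophic balance rearranged: |∂P/∂n| = f ρ V_g
|∂P/∂n| = 4.26×10⁻⁵ × 1.05 × 39.0 = 1.75×10⁻³ Pa/m
Isobar spacing: Δn = ΔP/|∂P/∂n| = 800 Pa / 1.75×10⁻³ Pa/m = 458293 m ≈ 458 km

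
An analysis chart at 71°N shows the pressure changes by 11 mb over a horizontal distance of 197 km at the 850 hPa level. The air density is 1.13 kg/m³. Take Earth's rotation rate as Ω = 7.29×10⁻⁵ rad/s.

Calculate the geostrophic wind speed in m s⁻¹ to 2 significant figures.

36 m s⁻¹

Coriolis parameter at 71°N:
f = 2Ω sin φ = 2 × 7.29×10⁻⁵ × sin 71° = 1.38×10⁻⁴ s⁻¹
Pressure gradient: |∂P/∂n| = 1100 Pa / 197000 m = 5.58×10⁻³ Pa/m
Geostrophic balance (pressure-gradient force = Coriolis force):
V_g = (1/(fρ)) |∂P/∂n| = 5.58×10⁻³ / (1.38×10⁻⁴ × 1.13) = 35.8 m/s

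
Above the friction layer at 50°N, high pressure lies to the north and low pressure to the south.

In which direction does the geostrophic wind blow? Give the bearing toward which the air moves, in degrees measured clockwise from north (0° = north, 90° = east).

270°

The pressure-gradient force points toward the south (bearing 180°).
Geostrophic balance: in the Northern Hemisphere the Coriolis force deflects motion to the right, so the geostrophic wind blows 90° to the right of the pressure-gradient force (low pressure on the left).
Rotating 180° by 90° clockwise gives 270° — the wind blows toward the west.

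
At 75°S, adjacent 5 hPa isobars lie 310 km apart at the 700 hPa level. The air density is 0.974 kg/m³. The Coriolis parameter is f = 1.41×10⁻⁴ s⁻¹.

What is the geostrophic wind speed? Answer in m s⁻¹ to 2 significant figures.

12 m s⁻¹

Pressure gradient: |∂P/∂n| = 500 Pa / 310000 m = 1.61×10⁻³ Pa/m
Geostrophic balance (pressure-gradient force = Coriolis force):
V_g = (1/(fρ)) |∂P/∂n| = 1.61×10⁻³ / (1.41×10⁻⁴ × 0.974) = 11.7 m/s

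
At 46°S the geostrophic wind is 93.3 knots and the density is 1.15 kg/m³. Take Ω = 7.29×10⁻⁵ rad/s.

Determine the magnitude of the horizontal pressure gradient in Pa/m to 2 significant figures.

5.8×10⁻³ Pa/m

Coriolis parameter at 46°S:
f = 2Ω sin φ = 2 × 7.29×10⁻⁵ × sin 46° = 1.05×10⁻⁴ s⁻¹
Wind speed in SI: 93.3 knots = 48.0 m/s
Geostrophic balance rearranged: |∂P/∂n| = f ρ V_g
|∂P/∂n| = 1.05×10⁻⁴ × 1.15 × 48.0 = 5.79×10⁻³ Pa/m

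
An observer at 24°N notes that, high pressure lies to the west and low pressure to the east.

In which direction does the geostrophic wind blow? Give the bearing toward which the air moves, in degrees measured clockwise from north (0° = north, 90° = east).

180°

The pressure-gradient force points toward the east (bearing 090°).
Geostrophic balance: in the Northern Hemisphere the Coriolis force deflects motion to the right, so the geostrophic wind blows 90° to the right of the pressure-gradient force (low pressure on the left).
Rotating 090° by 90° clockwise gives 180° — the wind blows toward the south.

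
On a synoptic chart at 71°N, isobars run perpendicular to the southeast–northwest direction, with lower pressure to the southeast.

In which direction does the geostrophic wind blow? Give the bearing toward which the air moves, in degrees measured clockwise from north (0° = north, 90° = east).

225°

The pressure-gradient force points toward the southeast (bearing 135°).
Geostrophic balance: in the Northern Hemisphere the Coriolis force deflects motion to the right, so the geostrophic wind blows 90° to the right of the pressure-gradient force (low pressure on the left).
Rotating 135° by 90° clockwise gives 225° — the wind blows toward the southwest.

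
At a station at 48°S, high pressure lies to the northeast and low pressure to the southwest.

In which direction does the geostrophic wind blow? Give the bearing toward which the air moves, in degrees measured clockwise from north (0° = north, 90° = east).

The pressure-gradient force points toward the southwest (bearing 225°).
Geostrophic balance: in the Southern Hemisphere the Coriolis force deflects motion to the left, so the geostrophic wind blows 90° to the left of the pressure-gradient force (low pressure on the right).
Rotating 225° by 90° counterclockwise gives 135° — the wind blows toward the southeast.

135°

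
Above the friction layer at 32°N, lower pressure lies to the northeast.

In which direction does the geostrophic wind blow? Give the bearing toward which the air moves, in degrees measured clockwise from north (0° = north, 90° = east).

135°

The pressure-gradient force points toward the northeast (bearing 045°).
Geostrophic balance: in the Northern Hemisphere the Coriolis force deflects motion to the right, so the geostrophic wind blows 90° to the right of the pressure-gradient force (low pressure on the left).
Rotating 045° by 90° clockwise gives 135° — the wind blows toward the southeast.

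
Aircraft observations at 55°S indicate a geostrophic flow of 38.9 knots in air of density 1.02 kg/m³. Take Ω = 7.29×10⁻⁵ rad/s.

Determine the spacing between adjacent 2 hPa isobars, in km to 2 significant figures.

Coriolis parameter at 55°S:
f = 2Ω sin φ = 2 × 7.29×10⁻⁵ × sin 55° = 1.19×10⁻⁴ s⁻¹
Wind speed in SI: 38.9 knots = 20.0 m/s
Geostrophic balance rearranged: |∂P/∂n| = f ρ V_g
|∂P/∂n| = 1.19×10⁻⁴ × 1.02 × 20.0 = 2.44×10⁻³ Pa/m
Isobar spacing: Δn = ΔP/|∂P/∂n| = 200 Pa / 2.44×10⁻³ Pa/m = 82039 m ≈ 82 km

82 km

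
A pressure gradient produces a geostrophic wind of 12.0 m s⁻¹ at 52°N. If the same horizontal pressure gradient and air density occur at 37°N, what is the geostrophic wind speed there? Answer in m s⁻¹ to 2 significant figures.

With the same pressure gradient and density, V_g ∝ 1/f ∝ 1/sin φ.
V₂ = V₁ · sin φ₁ / sin φ₂ = 12.0 × sin 52° / sin 37°
V₂ = 12.0 × 0.7880/0.6018 = 16 m s⁻¹

16 m s⁻¹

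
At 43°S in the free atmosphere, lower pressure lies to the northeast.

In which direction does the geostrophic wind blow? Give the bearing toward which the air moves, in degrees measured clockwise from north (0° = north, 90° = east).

315°

The pressure-gradient force points toward the northeast (bearing 045°).
Geostrophic balance: in the Southern Hemisphere the Coriolis force deflects motion to the left, so the geostrophic wind blows 90° to the left of the pressure-gradient force (low pressure on the right).
Rotating 045° by 90° counterclockwise gives 315° — the wind blows toward the northwest.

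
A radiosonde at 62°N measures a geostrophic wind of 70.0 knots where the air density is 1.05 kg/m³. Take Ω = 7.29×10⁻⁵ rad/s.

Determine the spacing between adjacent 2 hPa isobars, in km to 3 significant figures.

Coriolis parameter at 62°N:
f = 2Ω sin φ = 2 × 7.29×10⁻⁵ × sin 62° = 1.29×10⁻⁴ s⁻¹
Wind speed in SI: 70.0 knots = 36.0 m/s
Geostrophic balance rearranged: |∂P/∂n| = f ρ V_g
|∂P/∂n| = 1.29×10⁻⁴ × 1.05 × 36.0 = 4.87×10⁻³ Pa/m
Isobar spacing: Δn = ΔP/|∂P/∂n| = 200 Pa / 4.87×10⁻³ Pa/m = 41088 m ≈ 41.1 km

41.1 km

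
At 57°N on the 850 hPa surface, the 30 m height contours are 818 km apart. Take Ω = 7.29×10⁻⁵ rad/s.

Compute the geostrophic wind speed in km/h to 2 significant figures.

Coriolis parameter at 57°N:
f = 2Ω sin φ = 2 × 7.29×10⁻⁵ × sin 57° = 1.22×10⁻⁴ s⁻¹
Height gradient: |∂Z/∂n| = 30 m / 818000 m = 3.67×10⁻⁵
On a pressure surface, geostrophic balance gives V_g = (g/f)|∂Z/∂n|:
V_g = 9.81 × 3.67×10⁻⁵ / 1.22×10⁻⁴ = 2.94 m/s
Converting: 2.94 m/s × 3.6 = 11 km/h

11 km/h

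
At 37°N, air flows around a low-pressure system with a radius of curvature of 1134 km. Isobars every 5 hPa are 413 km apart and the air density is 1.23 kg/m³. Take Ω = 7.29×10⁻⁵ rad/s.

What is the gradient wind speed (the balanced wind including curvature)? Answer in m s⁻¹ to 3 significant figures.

10.2 m s⁻¹

Coriolis parameter at 37°N:
f = 2Ω sin φ = 2 × 7.29×10⁻⁵ × sin 37° = 8.77×10⁻⁵ s⁻¹
Pressure gradient: |∂P/∂n| = 500 Pa / 413000 m = 1.21×10⁻³ Pa/m
Geostrophic speed: V_g = |∂P/∂n|/(fρ) = 1.21×10⁻³/(8.77×10⁻⁵ × 1.23) = 11.2 m/s
Around a low, centrifugal force acts outward with Coriolis, so pressure-gradient force balances both:
(1/ρ)|∂P/∂n| = fV + V²/R  →  V² + fR·V − fR·V_g = 0
With fR = 8.77×10⁻⁵ × 1134×10³ m = 99.5 m/s:
V = [−fR + √((fR)² + 4 fR V_g)]/2 = [−99.5 + √(99.5² + 4×99.5×11.2)]/2 = 10.2 m/s
Subgeostrophic (V < V_g = 11.2 m/s), as expected around a low.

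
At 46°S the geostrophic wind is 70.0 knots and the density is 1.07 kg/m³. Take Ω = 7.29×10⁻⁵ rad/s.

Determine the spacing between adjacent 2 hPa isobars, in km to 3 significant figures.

Coriolis parameter at 46°S:
f = 2Ω sin φ = 2 × 7.29×10⁻⁵ × sin 46° = 1.05×10⁻⁴ s⁻¹
Wind speed in SI: 70.0 knots = 36.0 m/s
Geostrophic balance rearranged: |∂P/∂n| = f ρ V_g
|∂P/∂n| = 1.05×10⁻⁴ × 1.07 × 36.0 = 4.04×10⁻³ Pa/m
Isobar spacing: Δn = ΔP/|∂P/∂n| = 200 Pa / 4.04×10⁻³ Pa/m = 49490 m ≈ 49.5 km

49.5 km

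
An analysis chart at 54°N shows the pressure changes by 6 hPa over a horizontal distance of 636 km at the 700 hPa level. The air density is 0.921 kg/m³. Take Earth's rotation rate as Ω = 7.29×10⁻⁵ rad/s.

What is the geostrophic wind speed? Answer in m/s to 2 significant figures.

8.7 m/s

Coriolis parameter at 54°N:
f = 2Ω sin φ = 2 × 7.29×10⁻⁵ × sin 54° = 1.18×10⁻⁴ s⁻¹
Pressure gradient: |∂P/∂n| = 600 Pa / 636000 m = 9.43×10⁻⁴ Pa/m
Geostrophic balance (pressure-gradient force = Coriolis force):
V_g = (1/(fρ)) |∂P/∂n| = 9.43×10⁻⁴ / (1.18×10⁻⁴ × 0.921) = 8.68 m/s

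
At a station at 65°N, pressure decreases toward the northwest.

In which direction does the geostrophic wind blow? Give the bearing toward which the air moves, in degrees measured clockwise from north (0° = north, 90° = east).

The pressure-gradient force points toward the northwest (bearing 315°).
Geostrophic balance: in the Northern Hemisphere the Coriolis force deflects motion to the right, so the geostrophic wind blows 90° to the right of the pressure-gradient force (low pressure on the left).
Rotating 315° by 90° clockwise gives 045° — the wind blows toward the northeast.

045°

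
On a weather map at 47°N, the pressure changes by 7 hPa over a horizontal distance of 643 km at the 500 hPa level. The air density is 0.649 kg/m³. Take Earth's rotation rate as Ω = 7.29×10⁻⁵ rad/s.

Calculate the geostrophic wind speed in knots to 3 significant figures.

30.6 knots

Coriolis parameter at 47°N:
f = 2Ω sin φ = 2 × 7.29×10⁻⁵ × sin 47° = 1.07×10⁻⁴ s⁻¹
Pressure gradient: |∂P/∂n| = 700 Pa / 643000 m = 1.09×10⁻³ Pa/m
Geostrophic balance (pressure-gradient force = Coriolis force):
V_g = (1/(fρ)) |∂P/∂n| = 1.09×10⁻³ / (1.07×10⁻⁴ × 0.649) = 15.7 m/s
Converting: 15.7 m/s × 1.944 = 30.6 knots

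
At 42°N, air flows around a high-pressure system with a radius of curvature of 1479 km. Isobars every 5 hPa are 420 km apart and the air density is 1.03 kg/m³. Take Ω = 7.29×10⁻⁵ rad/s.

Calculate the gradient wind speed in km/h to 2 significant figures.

47 km/h

Coriolis parameter at 42°N:
f = 2Ω sin φ = 2 × 7.29×10⁻⁵ × sin 42° = 9.76×10⁻⁵ s⁻¹
Pressure gradient: |∂P/∂n| = 500 Pa / 420000 m = 1.19×10⁻³ Pa/m
Geostrophic speed: V_g = |∂P/∂n|/(fρ) = 1.19×10⁻³/(9.76×10⁻⁵ × 1.03) = 11.8 m/s
Around a high, pressure-gradient force acts outward with centrifugal, so Coriolis balances both:
fV = (1/ρ)|∂P/∂n| + V²/R  →  V² − fR·V + fR·V_g = 0
With fR = 9.76×10⁻⁵ × 1479×10³ m = 144 m/s:
V = [fR − √((fR)² − 4 fR V_g)]/2 = [144 − √(144² − 4×144×11.8)]/2 = 13 m/s
Supergeostrophic (V > V_g = 11.8 m/s), as expected around a high.
Converting: 13 m/s × 3.6 = 47 km/h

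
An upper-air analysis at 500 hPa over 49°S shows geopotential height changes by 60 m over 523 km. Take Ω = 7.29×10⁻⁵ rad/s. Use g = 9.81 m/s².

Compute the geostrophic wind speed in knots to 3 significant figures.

19.9 knots

Coriolis parameter at 49°S:
f = 2Ω sin φ = 2 × 7.29×10⁻⁵ × sin 49° = 1.10×10⁻⁴ s⁻¹
Height gradient: |∂Z/∂n| = 60 m / 523000 m = 1.15×10⁻⁴
On a pressure surface, geostrophic balance gives V_g = (g/f)|∂Z/∂n|:
V_g = 9.81 × 1.15×10⁻⁴ / 1.10×10⁻⁴ = 10.2 m/s
Converting: 10.2 m/s × 1.944 = 19.9 knots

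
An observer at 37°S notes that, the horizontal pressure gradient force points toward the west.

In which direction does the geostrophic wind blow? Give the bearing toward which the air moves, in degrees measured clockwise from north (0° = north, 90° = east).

The pressure-gradient force points toward the west (bearing 270°).
Geostrophic balance: in the Southern Hemisphere the Coriolis force deflects motion to the left, so the geostrophic wind blows 90° to the left of the pressure-gradient force (low pressure on the right).
Rotating 270° by 90° counterclockwise gives 180° — the wind blows toward the south.

180°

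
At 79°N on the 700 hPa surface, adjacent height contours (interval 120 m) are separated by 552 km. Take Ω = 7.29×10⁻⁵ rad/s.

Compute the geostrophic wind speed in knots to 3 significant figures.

Coriolis parameter at 79°N:
f = 2Ω sin φ = 2 × 7.29×10⁻⁵ × sin 79° = 1.43×10⁻⁴ s⁻¹
Height gradient: |∂Z/∂n| = 120 m / 552000 m = 2.17×10⁻⁴
On a pressure surface, geostrophic balance gives V_g = (g/f)|∂Z/∂n|:
V_g = 9.81 × 2.17×10⁻⁴ / 1.43×10⁻⁴ = 14.9 m/s
Converting: 14.9 m/s × 1.944 = 29.0 knots

29.0 knots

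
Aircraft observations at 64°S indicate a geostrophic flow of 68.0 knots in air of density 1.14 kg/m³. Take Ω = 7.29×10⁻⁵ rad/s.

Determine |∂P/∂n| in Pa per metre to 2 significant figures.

Coriolis parameter at 64°S:
f = 2Ω sin φ = 2 × 7.29×10⁻⁵ × sin 64° = 1.31×10⁻⁴ s⁻¹
Wind speed in SI: 68.0 knots = 35.0 m/s
Geostrophic balance rearranged: |∂P/∂n| = f ρ V_g
|∂P/∂n| = 1.31×10⁻⁴ × 1.14 × 35.0 = 5.23×10⁻³ Pa/m

5.2×10⁻³ Pa/m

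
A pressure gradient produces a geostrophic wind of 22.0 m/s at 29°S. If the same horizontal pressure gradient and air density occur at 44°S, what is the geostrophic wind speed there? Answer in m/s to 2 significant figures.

15 m/s

With the same pressure gradient and density, V_g ∝ 1/f ∝ 1/sin φ.
V₂ = V₁ · sin φ₁ / sin φ₂ = 22.0 × sin 29° / sin 44°
V₂ = 22.0 × 0.4848/0.6947 = 15 m/s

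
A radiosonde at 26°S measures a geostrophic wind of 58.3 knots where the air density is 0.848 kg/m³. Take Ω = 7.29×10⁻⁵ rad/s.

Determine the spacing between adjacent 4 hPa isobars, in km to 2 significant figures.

Coriolis parameter at 26°S:
f = 2Ω sin φ = 2 × 7.29×10⁻⁵ × sin 26° = 6.39×10⁻⁵ s⁻¹
Wind speed in SI: 58.3 knots = 30.0 m/s
Geostrophic balance rearranged: |∂P/∂n| = f ρ V_g
|∂P/∂n| = 6.39×10⁻⁵ × 0.848 × 30.0 = 1.63×10⁻³ Pa/m
Isobar spacing: Δn = ΔP/|∂P/∂n| = 400 Pa / 1.63×10⁻³ Pa/m = 246070 m ≈ 250 km

250 km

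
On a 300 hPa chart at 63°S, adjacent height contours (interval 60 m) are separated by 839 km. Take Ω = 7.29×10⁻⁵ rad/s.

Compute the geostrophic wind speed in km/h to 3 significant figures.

19.4 km/h

Coriolis parameter at 63°S:
f = 2Ω sin φ = 2 × 7.29×10⁻⁵ × sin 63° = 1.30×10⁻⁴ s⁻¹
Height gradient: |∂Z/∂n| = 60 m / 839000 m = 7.15×10⁻⁵
On a pressure surface, geostrophic balance gives V_g = (g/f)|∂Z/∂n|:
V_g = 9.81 × 7.15×10⁻⁵ / 1.30×10⁻⁴ = 5.40 m/s
Converting: 5.40 m/s × 3.6 = 19.4 km/h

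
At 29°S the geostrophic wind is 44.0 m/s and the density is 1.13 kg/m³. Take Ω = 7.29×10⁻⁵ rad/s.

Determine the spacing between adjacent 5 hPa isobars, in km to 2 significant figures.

140 km

Coriolis parameter at 29°S:
f = 2Ω sin φ = 2 × 7.29×10⁻⁵ × sin 29° = 7.07×10⁻⁵ s⁻¹
Geostrophic balance rearranged: |∂P/∂n| = f ρ V_g
|∂P/∂n| = 7.07×10⁻⁵ × 1.13 × 44.0 = 3.51×10⁻³ Pa/m
Isobar spacing: Δn = ΔP/|∂P/∂n| = 500 Pa / 3.51×10⁻³ Pa/m = 142269 m ≈ 140 km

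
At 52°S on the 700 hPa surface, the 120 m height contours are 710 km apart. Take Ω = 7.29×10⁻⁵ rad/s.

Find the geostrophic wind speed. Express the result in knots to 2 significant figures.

28 knots

Coriolis parameter at 52°S:
f = 2Ω sin φ = 2 × 7.29×10⁻⁵ × sin 52° = 1.15×10⁻⁴ s⁻¹
Height gradient: |∂Z/∂n| = 120 m / 710000 m = 1.69×10⁻⁴
On a pressure surface, geostrophic balance gives V_g = (g/f)|∂Z/∂n|:
V_g = 9.81 × 1.69×10⁻⁴ / 1.15×10⁻⁴ = 14.4 m/s
Converting: 14.4 m/s × 1.944 = 28 knots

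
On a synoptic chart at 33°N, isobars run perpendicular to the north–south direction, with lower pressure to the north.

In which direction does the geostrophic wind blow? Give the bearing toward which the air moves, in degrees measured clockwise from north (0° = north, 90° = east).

The pressure-gradient force points toward the north (bearing 000°).
Geostrophic balance: in the Northern Hemisphere the Coriolis force deflects motion to the right, so the geostrophic wind blows 90° to the right of the pressure-gradient force (low pressure on the left).
Rotating 000° by 90° clockwise gives 090° — the wind blows toward the east.

090°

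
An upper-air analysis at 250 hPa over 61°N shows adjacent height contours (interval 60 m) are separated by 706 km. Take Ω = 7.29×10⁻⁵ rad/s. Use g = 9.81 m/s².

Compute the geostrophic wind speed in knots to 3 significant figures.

Coriolis parameter at 61°N:
f = 2Ω sin φ = 2 × 7.29×10⁻⁵ × sin 61° = 1.28×10⁻⁴ s⁻¹
Height gradient: |∂Z/∂n| = 60 m / 706000 m = 8.50×10⁻⁵
On a pressure surface, geostrophic balance gives V_g = (g/f)|∂Z/∂n|:
V_g = 9.81 × 8.50×10⁻⁵ / 1.28×10⁻⁴ = 6.54 m/s
Converting: 6.54 m/s × 1.944 = 12.7 knots

12.7 knots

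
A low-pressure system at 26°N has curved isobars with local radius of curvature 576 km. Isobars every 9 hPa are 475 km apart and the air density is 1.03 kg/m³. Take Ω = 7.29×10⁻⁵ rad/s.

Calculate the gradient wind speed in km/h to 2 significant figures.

Coriolis parameter at 26°N:
f = 2Ω sin φ = 2 × 7.29×10⁻⁵ × sin 26° = 6.39×10⁻⁵ s⁻¹
Pressure gradient: |∂P/∂n| = 900 Pa / 475000 m = 1.89×10⁻³ Pa/m
Geostrophic speed: V_g = |∂P/∂n|/(fρ) = 1.89×10⁻³/(6.39×10⁻⁵ × 1.03) = 28.8 m/s
Around a low, centrifugal force acts outward with Coriolis, so pressure-gradient force balances both:
(1/ρ)|∂P/∂n| = fV + V²/R  →  V² + fR·V − fR·V_g = 0
With fR = 6.39×10⁻⁵ × 576×10³ m = 36.8 m/s:
V = [−fR + √((fR)² + 4 fR V_g)]/2 = [−36.8 + √(36.8² + 4×36.8×28.8)]/2 = 19 m/s
Subgeostrophic (V < V_g = 28.8 m/s), as expected around a low.
Converting: 19 m/s × 3.6 = 68 km/h

68 km/h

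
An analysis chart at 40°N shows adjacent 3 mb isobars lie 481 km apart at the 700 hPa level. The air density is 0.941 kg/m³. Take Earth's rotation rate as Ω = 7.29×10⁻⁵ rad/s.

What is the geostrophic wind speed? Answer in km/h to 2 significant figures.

Coriolis parameter at 40°N:
f = 2Ω sin φ = 2 × 7.29×10⁻⁵ × sin 40° = 9.37×10⁻⁵ s⁻¹
Pressure gradient: |∂P/∂n| = 300 Pa / 481000 m = 6.24×10⁻⁴ Pa/m
Geostrophic balance (pressure-gradient force = Coriolis force):
V_g = (1/(fρ)) |∂P/∂n| = 6.24×10⁻⁴ / (9.37×10⁻⁵ × 0.941) = 7.07 m/s
Converting: 7.07 m/s × 3.6 = 25 km/h

25 km/h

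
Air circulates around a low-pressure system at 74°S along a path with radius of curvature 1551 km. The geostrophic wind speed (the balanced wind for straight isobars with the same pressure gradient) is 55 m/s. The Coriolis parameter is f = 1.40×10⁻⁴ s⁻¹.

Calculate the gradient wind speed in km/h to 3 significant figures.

164 km/h

Around a low, centrifugal force acts outward with Coriolis, so pressure-gradient force balances both:
(1/ρ)|∂P/∂n| = fV + V²/R  →  V² + fR·V − fR·V_g = 0
With fR = 1.40×10⁻⁴ × 1551×10³ m = 217 m/s:
V = [−fR + √((fR)² + 4 fR V_g)]/2 = [−217 + √(217² + 4×217×55)]/2 = 45.5 m/s
Subgeostrophic (V < V_g = 55 m/s), as expected around a low.
Converting: 45.5 m/s × 3.6 = 164 km/h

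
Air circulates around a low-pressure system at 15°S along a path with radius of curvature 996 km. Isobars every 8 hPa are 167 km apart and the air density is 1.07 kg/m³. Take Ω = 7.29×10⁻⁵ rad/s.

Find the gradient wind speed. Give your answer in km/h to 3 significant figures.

Coriolis parameter at 15°S:
f = 2Ω sin φ = 2 × 7.29×10⁻⁵ × sin 15° = 3.77×10⁻⁵ s⁻¹
Pressure gradient: |∂P/∂n| = 800 Pa / 167000 m = 4.79×10⁻³ Pa/m
Geostrophic speed: V_g = |∂P/∂n|/(fρ) = 4.79×10⁻³/(3.77×10⁻⁵ × 1.07) = 119 m/s
Around a low, centrifugal force acts outward with Coriolis, so pressure-gradient force balances both:
(1/ρ)|∂P/∂n| = fV + V²/R  →  V² + fR·V − fR·V_g = 0
With fR = 3.77×10⁻⁵ × 996×10³ m = 37.6 m/s:
V = [−fR + √((fR)² + 4 fR V_g)]/2 = [−37.6 + √(37.6² + 4×37.6×119)]/2 = 50.6 m/s
Subgeostrophic (V < V_g = 119 m/s), as expected around a low.
Converting: 50.6 m/s × 3.6 = 182 km/h

182 km/h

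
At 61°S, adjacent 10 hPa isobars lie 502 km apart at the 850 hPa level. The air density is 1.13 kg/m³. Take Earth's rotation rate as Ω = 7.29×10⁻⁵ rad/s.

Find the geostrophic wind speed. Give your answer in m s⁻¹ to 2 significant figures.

14 m s⁻¹

Coriolis parameter at 61°S:
f = 2Ω sin φ = 2 × 7.29×10⁻⁵ × sin 61° = 1.28×10⁻⁴ s⁻¹
Pressure gradient: |∂P/∂n| = 1000 Pa / 502000 m = 1.99×10⁻³ Pa/m
Geostrophic balance (pressure-gradient force = Coriolis force):
V_g = (1/(fρ)) |∂P/∂n| = 1.99×10⁻³ / (1.28×10⁻⁴ × 1.13) = 13.8 m/s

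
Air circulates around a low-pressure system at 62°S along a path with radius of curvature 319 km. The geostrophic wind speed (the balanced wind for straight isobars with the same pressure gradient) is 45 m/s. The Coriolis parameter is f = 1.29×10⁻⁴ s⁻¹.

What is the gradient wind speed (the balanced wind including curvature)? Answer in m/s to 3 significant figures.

Around a low, centrifugal force acts outward with Coriolis, so pressure-gradient force balances both:
(1/ρ)|∂P/∂n| = fV + V²/R  →  V² + fR·V − fR·V_g = 0
With fR = 1.29×10⁻⁴ × 319×10³ m = 41.2 m/s:
V = [−fR + √((fR)² + 4 fR V_g)]/2 = [−41.2 + √(41.2² + 4×41.2×45)]/2 = 27.1 m/s
Subgeostrophic (V < V_g = 45 m/s), as expected around a low.

27.1 m/s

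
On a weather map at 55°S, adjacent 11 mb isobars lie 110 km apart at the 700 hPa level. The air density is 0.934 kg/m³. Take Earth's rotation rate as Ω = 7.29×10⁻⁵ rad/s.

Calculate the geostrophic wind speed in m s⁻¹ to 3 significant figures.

89.6 m s⁻¹

Coriolis parameter at 55°S:
f = 2Ω sin φ = 2 × 7.29×10⁻⁵ × sin 55° = 1.19×10⁻⁴ s⁻¹
Pressure gradient: |∂P/∂n| = 1100 Pa / 110000 m = 1.00×10⁻² Pa/m
Geostrophic balance (pressure-gradient force = Coriolis force):
V_g = (1/(fρ)) |∂P/∂n| = 1.00×10⁻² / (1.19×10⁻⁴ × 0.934) = 89.6 m/s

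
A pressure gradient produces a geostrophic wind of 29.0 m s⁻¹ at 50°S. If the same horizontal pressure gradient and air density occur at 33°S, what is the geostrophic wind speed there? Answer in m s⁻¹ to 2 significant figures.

With the same pressure gradient and density, V_g ∝ 1/f ∝ 1/sin φ.
V₂ = V₁ · sin φ₁ / sin φ₂ = 29.0 × sin 50° / sin 33°
V₂ = 29.0 × 0.7660/0.5446 = 41 m s⁻¹

41 m s⁻¹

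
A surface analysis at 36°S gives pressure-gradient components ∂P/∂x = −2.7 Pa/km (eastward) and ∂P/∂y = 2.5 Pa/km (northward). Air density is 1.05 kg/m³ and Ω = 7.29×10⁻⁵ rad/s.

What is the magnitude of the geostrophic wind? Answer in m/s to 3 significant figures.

40.9 m/s

Coriolis parameter at 36°S:
f = 2Ω sin φ = 2 × 7.29×10⁻⁵ × sin 36° = 8.57×10⁻⁵ s⁻¹
In the Southern Hemisphere f is negative: f = −8.57×10⁻⁵ s⁻¹.
Component geostrophic relations (x east, y north):
u_g = −(1/(fρ)) ∂P/∂y,  v_g = (1/(fρ)) ∂P/∂x
u_g = −(2.5×10⁻³)/(−8.57×10⁻⁵ × 1.05) = 27.8 m/s;  v_g = (−2.7×10⁻³)/(−8.57×10⁻⁵ × 1.05) = 30.0 m/s
|V_g| = √(u_g² + v_g²) = 40.9 m/s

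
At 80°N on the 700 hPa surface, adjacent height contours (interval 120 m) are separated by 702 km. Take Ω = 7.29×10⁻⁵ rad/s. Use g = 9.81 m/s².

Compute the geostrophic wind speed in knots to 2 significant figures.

23 knots

Coriolis parameter at 80°N:
f = 2Ω sin φ = 2 × 7.29×10⁻⁵ × sin 80° = 1.44×10⁻⁴ s⁻¹
Height gradient: |∂Z/∂n| = 120 m / 702000 m = 1.71×10⁻⁴
On a pressure surface, geostrophic balance gives V_g = (g/f)|∂Z/∂n|:
V_g = 9.81 × 1.71×10⁻⁴ / 1.44×10⁻⁴ = 11.7 m/s
Converting: 11.7 m/s × 1.944 = 23 knots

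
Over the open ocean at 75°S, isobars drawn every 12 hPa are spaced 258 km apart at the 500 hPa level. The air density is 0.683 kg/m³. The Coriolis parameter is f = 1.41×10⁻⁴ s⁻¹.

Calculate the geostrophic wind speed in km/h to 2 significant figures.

Pressure gradient: |∂P/∂n| = 1200 Pa / 258000 m = 4.65×10⁻³ Pa/m
Geostrophic balance (pressure-gradient force = Coriolis force):
V_g = (1/(fρ)) |∂P/∂n| = 4.65×10⁻³ / (1.41×10⁻⁴ × 0.683) = 48.3 m/s
Converting: 48.3 m/s × 3.6 = 170 km/h

170 km/h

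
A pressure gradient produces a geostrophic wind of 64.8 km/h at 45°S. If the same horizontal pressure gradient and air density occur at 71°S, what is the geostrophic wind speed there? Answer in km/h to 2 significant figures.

48 km/h

With the same pressure gradient and density, V_g ∝ 1/f ∝ 1/sin φ.
V₂ = V₁ · sin φ₁ / sin φ₂ = 64.8 × sin 45° / sin 71°
V₂ = 64.8 × 0.7071/0.9455 = 48 km/h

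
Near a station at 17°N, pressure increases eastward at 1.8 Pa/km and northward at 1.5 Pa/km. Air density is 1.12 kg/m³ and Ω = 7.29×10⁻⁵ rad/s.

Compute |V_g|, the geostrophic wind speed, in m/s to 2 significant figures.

49 m/s

Coriolis parameter at 17°N:
f = 2Ω sin φ = 2 × 7.29×10⁻⁵ × sin 17° = 4.26×10⁻⁵ s⁻¹
Component geostrophic relations (x east, y north):
u_g = −(1/(fρ)) ∂P/∂y,  v_g = (1/(fρ)) ∂P/∂x
u_g = −(1.5×10⁻³)/(4.26×10⁻⁵ × 1.12) = −31.4 m/s;  v_g = (1.8×10⁻³)/(4.26×10⁻⁵ × 1.12) = 37.7 m/s
|V_g| = √(u_g² + v_g²) = 49.1 m/s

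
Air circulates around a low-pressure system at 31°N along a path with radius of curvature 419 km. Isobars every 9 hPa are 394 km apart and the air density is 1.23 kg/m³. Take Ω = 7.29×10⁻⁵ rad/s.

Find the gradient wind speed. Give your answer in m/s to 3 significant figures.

Coriolis parameter at 31°N:
f = 2Ω sin φ = 2 × 7.29×10⁻⁵ × sin 31° = 7.51×10⁻⁵ s⁻¹
Pressure gradient: |∂P/∂n| = 900 Pa / 394000 m = 2.28×10⁻³ Pa/m
Geostrophic speed: V_g = |∂P/∂n|/(fρ) = 2.28×10⁻³/(7.51×10⁻⁵ × 1.23) = 24.7 m/s
Around a low, centrifugal force acts outward with Coriolis, so pressure-gradient force balances both:
(1/ρ)|∂P/∂n| = fV + V²/R  →  V² + fR·V − fR·V_g = 0
With fR = 7.51×10⁻⁵ × 419×10³ m = 31.5 m/s:
V = [−fR + √((fR)² + 4 fR V_g)]/2 = [−31.5 + √(31.5² + 4×31.5×24.7)]/2 = 16.3 m/s
Subgeostrophic (V < V_g = 24.7 m/s), as expected around a low.

16.3 m/s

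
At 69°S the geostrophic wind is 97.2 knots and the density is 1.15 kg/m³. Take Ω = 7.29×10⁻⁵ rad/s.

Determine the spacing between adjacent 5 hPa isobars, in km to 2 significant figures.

64 km

Coriolis parameter at 69°S:
f = 2Ω sin φ = 2 × 7.29×10⁻⁵ × sin 69° = 1.36×10⁻⁴ s⁻¹
Wind speed in SI: 97.2 knots = 50.0 m/s
Geostrophic balance rearranged: |∂P/∂n| = f ρ V_g
|∂P/∂n| = 1.36×10⁻⁴ × 1.15 × 50.0 = 7.83×10⁻³ Pa/m
Isobar spacing: Δn = ΔP/|∂P/∂n| = 500 Pa / 7.83×10⁻³ Pa/m = 63879 m ≈ 64 km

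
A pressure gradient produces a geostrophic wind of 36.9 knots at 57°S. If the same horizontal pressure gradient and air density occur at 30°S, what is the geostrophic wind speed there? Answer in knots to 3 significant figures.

With the same pressure gradient and density, V_g ∝ 1/f ∝ 1/sin φ.
V₂ = V₁ · sin φ₁ / sin φ₂ = 36.9 × sin 57° / sin 30°
V₂ = 36.9 × 0.8387/0.5000 = 61.9 knots

61.9 knots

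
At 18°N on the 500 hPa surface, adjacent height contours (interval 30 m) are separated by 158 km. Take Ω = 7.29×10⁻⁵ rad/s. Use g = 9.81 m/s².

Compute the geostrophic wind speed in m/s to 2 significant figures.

Coriolis parameter at 18°N:
f = 2Ω sin φ = 2 × 7.29×10⁻⁵ × sin 18° = 4.51×10⁻⁵ s⁻¹
Height gradient: |∂Z/∂n| = 30 m / 158000 m = 1.90×10⁻⁴
On a pressure surface, geostrophic balance gives V_g = (g/f)|∂Z/∂n|:
V_g = 9.81 × 1.90×10⁻⁴ / 4.51×10⁻⁵ = 41.3 m/s

41 m/s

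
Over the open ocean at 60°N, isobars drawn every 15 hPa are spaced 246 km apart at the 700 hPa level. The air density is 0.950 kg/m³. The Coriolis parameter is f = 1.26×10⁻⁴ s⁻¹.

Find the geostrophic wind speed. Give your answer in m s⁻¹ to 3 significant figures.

50.9 m s⁻¹

Pressure gradient: |∂P/∂n| = 1500 Pa / 246000 m = 6.10×10⁻³ Pa/m
Geostrophic balance (pressure-gradient force = Coriolis force):
V_g = (1/(fρ)) |∂P/∂n| = 6.10×10⁻³ / (1.26×10⁻⁴ × 0.950) = 50.9 m/s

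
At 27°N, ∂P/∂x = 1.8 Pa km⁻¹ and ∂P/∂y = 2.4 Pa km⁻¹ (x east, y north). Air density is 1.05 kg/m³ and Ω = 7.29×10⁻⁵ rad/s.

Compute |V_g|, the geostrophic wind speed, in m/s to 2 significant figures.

Coriolis parameter at 27°N:
f = 2Ω sin φ = 2 × 7.29×10⁻⁵ × sin 27° = 6.62×10⁻⁵ s⁻¹
Component geostrophic relations (x east, y north):
u_g = −(1/(fρ)) ∂P/∂y,  v_g = (1/(fρ)) ∂P/∂x
u_g = −(2.4×10⁻³)/(6.62×10⁻⁵ × 1.05) = −34.5 m/s;  v_g = (1.8×10⁻³)/(6.62×10⁻⁵ × 1.05) = 25.9 m/s
|V_g| = √(u_g² + v_g²) = 43.2 m/s

43 m/s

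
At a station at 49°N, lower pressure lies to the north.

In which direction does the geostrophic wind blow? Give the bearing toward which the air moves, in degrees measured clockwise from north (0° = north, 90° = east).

090°

The pressure-gradient force points toward the north (bearing 000°).
Geostrophic balance: in the Northern Hemisphere the Coriolis force deflects motion to the right, so the geostrophic wind blows 90° to the right of the pressure-gradient force (low pressure on the left).
Rotating 000° by 90° clockwise gives 090° — the wind blows toward the east.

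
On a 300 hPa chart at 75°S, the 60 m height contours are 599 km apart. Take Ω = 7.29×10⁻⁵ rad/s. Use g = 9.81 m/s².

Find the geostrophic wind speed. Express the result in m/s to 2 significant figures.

7.0 m/s

Coriolis parameter at 75°S:
f = 2Ω sin φ = 2 × 7.29×10⁻⁵ × sin 75° = 1.41×10⁻⁴ s⁻¹
Height gradient: |∂Z/∂n| = 60 m / 599000 m = 1.00×10⁻⁴
On a pressure surface, geostrophic balance gives V_g = (g/f)|∂Z/∂n|:
V_g = 9.81 × 1.00×10⁻⁴ / 1.41×10⁻⁴ = 6.98 m/s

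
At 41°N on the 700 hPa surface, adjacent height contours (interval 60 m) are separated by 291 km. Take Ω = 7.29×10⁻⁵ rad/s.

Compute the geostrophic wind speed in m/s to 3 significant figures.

21.1 m/s

Coriolis parameter at 41°N:
f = 2Ω sin φ = 2 × 7.29×10⁻⁵ × sin 41° = 9.57×10⁻⁵ s⁻¹
Height gradient: |∂Z/∂n| = 60 m / 291000 m = 2.06×10⁻⁴
On a pressure surface, geostrophic balance gives V_g = (g/f)|∂Z/∂n|:
V_g = 9.81 × 2.06×10⁻⁴ / 9.57×10⁻⁵ = 21.1 m/s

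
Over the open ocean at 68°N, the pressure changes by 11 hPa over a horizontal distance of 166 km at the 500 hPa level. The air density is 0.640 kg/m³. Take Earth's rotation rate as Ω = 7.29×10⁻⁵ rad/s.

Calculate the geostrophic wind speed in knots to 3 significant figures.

Coriolis parameter at 68°N:
f = 2Ω sin φ = 2 × 7.29×10⁻⁵ × sin 68° = 1.35×10⁻⁴ s⁻¹
Pressure gradient: |∂P/∂n| = 1100 Pa / 166000 m = 6.63×10⁻³ Pa/m
Geostrophic balance (pressure-gradient force = Coriolis force):
V_g = (1/(fρ)) |∂P/∂n| = 6.63×10⁻³ / (1.35×10⁻⁴ × 0.640) = 76.6 m/s
Converting: 76.6 m/s × 1.944 = 149 knots

149 knots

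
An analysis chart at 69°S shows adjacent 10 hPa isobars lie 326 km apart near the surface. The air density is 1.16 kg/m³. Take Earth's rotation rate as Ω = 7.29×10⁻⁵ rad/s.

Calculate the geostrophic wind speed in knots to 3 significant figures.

Coriolis parameter at 69°S:
f = 2Ω sin φ = 2 × 7.29×10⁻⁵ × sin 69° = 1.36×10⁻⁴ s⁻¹
Pressure gradient: |∂P/∂n| = 1000 Pa / 326000 m = 3.07×10⁻³ Pa/m
Geostrophic balance (pressure-gradient force = Coriolis force):
V_g = (1/(fρ)) |∂P/∂n| = 3.07×10⁻³ / (1.36×10⁻⁴ × 1.16) = 19.4 m/s
Converting: 19.4 m/s × 1.944 = 37.8 knots

37.8 knots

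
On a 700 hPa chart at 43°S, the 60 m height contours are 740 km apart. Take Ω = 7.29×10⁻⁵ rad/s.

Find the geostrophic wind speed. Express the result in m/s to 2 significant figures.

Coriolis parameter at 43°S:
f = 2Ω sin φ = 2 × 7.29×10⁻⁵ × sin 43° = 9.94×10⁻⁵ s⁻¹
Height gradient: |∂Z/∂n| = 60 m / 740000 m = 8.11×10⁻⁵
On a pressure surface, geostrophic balance gives V_g = (g/f)|∂Z/∂n|:
V_g = 9.81 × 8.11×10⁻⁵ / 9.94×10⁻⁵ = 8.00 m/s

8.0 m/s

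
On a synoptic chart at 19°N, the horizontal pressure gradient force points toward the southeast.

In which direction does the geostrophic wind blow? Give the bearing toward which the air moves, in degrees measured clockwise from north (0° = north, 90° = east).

The pressure-gradient force points toward the southeast (bearing 135°).
Geostrophic balance: in the Northern Hemisphere the Coriolis force deflects motion to the right, so the geostrophic wind blows 90° to the right of the pressure-gradient force (low pressure on the left).
Rotating 135° by 90° clockwise gives 225° — the wind blows toward the southwest.

225°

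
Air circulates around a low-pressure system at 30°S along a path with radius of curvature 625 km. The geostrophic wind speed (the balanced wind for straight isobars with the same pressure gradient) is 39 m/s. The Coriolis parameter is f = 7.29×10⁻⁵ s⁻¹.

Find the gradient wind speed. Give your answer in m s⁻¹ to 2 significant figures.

25 m s⁻¹

Around a low, centrifugal force acts outward with Coriolis, so pressure-gradient force balances both:
(1/ρ)|∂P/∂n| = fV + V²/R  →  V² + fR·V − fR·V_g = 0
With fR = 7.29×10⁻⁵ × 625×10³ m = 45.6 m/s:
V = [−fR + √((fR)² + 4 fR V_g)]/2 = [−45.6 + √(45.6² + 4×45.6×39)]/2 = 25.1 m/s
Subgeostrophic (V < V_g = 39 m/s), as expected around a low.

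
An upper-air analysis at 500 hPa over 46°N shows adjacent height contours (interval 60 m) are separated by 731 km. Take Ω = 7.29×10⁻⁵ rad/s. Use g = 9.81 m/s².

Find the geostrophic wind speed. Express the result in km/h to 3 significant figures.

Coriolis parameter at 46°N:
f = 2Ω sin φ = 2 × 7.29×10⁻⁵ × sin 46° = 1.05×10⁻⁴ s⁻¹
Height gradient: |∂Z/∂n| = 60 m / 731000 m = 8.21×10⁻⁵
On a pressure surface, geostrophic balance gives V_g = (g/f)|∂Z/∂n|:
V_g = 9.81 × 8.21×10⁻⁵ / 1.05×10⁻⁴ = 7.68 m/s
Converting: 7.68 m/s × 3.6 = 27.6 km/h

27.6 km/h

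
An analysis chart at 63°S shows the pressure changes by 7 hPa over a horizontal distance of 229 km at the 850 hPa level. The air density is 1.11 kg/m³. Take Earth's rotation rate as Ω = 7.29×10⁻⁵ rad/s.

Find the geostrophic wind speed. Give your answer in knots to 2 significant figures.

Coriolis parameter at 63°S:
f = 2Ω sin φ = 2 × 7.29×10⁻⁵ × sin 63° = 1.30×10⁻⁴ s⁻¹
Pressure gradient: |∂P/∂n| = 700 Pa / 229000 m = 3.06×10⁻³ Pa/m
Geostrophic balance (pressure-gradient force = Coriolis force):
V_g = (1/(fρ)) |∂P/∂n| = 3.06×10⁻³ / (1.30×10⁻⁴ × 1.11) = 21.2 m/s
Converting: 21.2 m/s × 1.944 = 41 knots

41 knots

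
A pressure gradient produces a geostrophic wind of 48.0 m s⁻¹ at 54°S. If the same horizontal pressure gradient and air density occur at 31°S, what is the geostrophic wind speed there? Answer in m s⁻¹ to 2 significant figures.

With the same pressure gradient and density, V_g ∝ 1/f ∝ 1/sin φ.
V₂ = V₁ · sin φ₁ / sin φ₂ = 48.0 × sin 54° / sin 31°
V₂ = 48.0 × 0.8090/0.5150 = 75 m s⁻¹

75 m s⁻¹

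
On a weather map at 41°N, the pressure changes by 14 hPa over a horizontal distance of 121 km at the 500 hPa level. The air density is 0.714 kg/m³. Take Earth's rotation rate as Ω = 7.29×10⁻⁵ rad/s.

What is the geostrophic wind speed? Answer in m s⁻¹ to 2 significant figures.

Coriolis parameter at 41°N:
f = 2Ω sin φ = 2 × 7.29×10⁻⁵ × sin 41° = 9.57×10⁻⁵ s⁻¹
Pressure gradient: |∂P/∂n| = 1400 Pa / 121000 m = 1.16×10⁻² Pa/m
Geostrophic balance (pressure-gradient force = Coriolis force):
V_g = (1/(fρ)) |∂P/∂n| = 1.16×10⁻² / (9.57×10⁻⁵ × 0.714) = 169 m/s

170 m s⁻¹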